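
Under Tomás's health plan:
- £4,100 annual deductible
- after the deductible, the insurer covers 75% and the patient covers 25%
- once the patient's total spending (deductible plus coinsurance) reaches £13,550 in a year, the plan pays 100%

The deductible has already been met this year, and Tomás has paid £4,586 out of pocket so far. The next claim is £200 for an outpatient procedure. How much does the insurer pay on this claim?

£150

The deductible is already satisfied, so the full bill goes to coinsurance.
25% of £200 = £50 falls to the patient.
Total out-of-pocket so far would be £4,586 + £50 = £4,636, below the £13,550 cap — no reduction.
Insurer pays the balance: £200 − £50 = £150.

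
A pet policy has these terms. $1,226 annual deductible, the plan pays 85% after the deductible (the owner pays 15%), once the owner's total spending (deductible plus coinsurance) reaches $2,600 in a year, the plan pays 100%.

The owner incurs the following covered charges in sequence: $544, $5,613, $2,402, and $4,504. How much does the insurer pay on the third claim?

#1 ($544): all of it applies to the deductible. Owner owes $544 (running OOP $544). Plan pays $544 − $544 = $0.
#2 ($5,613): $682 finishes the deductible; $4,931 goes to coinsurance; coinsurance $4,931 × 15% = $739.65. Cost to owner: $1,421.65. OOP to date $1,965.65. Insurer: $5,613 − $1,421.65 = $4,191.35.
#3 ($2,402): deductible already satisfied, so owner's share is 15% × $2,402 = $360.30. Owner owes $360.30 (running OOP $2,325.95). Insurer: $2,402 − $360.30 = $2,041.70.

$2,041.70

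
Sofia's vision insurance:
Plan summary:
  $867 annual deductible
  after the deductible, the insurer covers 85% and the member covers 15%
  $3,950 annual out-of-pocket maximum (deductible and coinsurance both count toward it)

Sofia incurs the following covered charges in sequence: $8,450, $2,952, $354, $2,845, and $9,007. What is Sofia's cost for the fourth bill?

$426.75

Claim 1 — $8,450: $867 finishes the deductible; $7,583 goes to coinsurance; 15% of $7,583 = $1,137.45. Member pays $2,004.45; OOP now $2,004.45.
Claim 2 — $2,952: 15% coinsurance on $2,952 = $442.80. Member pays $442.80; OOP now $2,447.25.
Claim 3 — $354: 15% coinsurance on $354 = $53.10. Member owes $53.10 (running OOP $2,500.35).
Claim 4 — $2,845: 15% coinsurance on $2,845 = $426.75. Member pays $426.75; OOP now $2,927.10.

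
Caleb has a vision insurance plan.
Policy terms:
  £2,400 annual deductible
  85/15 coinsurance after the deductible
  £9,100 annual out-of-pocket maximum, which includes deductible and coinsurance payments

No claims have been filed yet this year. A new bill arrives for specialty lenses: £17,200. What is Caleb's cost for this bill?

£4,620

Deductible not yet touched, so the first £2,400 of the bill goes to the deductible.
That leaves £17,200 − £2,400 = £14,800 for coinsurance.
Member's 15% share of £14,800 is £2,220.
So the member owes £2,400 + £2,220 = £4,620 before any cap.
Cumulative spending £0 + £4,620 = £4,620 stays under the £9,100 maximum.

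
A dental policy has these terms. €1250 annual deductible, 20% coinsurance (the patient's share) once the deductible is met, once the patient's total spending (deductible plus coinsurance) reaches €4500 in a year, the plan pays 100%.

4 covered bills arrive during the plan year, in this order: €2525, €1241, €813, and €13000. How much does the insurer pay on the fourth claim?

Claim 1 — €2525: €1250 to deductible, leaving €1275; 20% of €1275 = €255. Patient owes €1505 (running OOP €1505). Insurer: €2525 − €1505 = €1020.
Claim 2 — €1241: 20% coinsurance on €1241 = €248.20. Patient pays €248.20; OOP now €1753.20. Insurer: €1241 − €248.20 = €992.80.
Claim 3 — €813: deductible met; 20% of €813 = €162.60. Patient owes €162.60 (running OOP €1915.80). Plan pays €813 − €162.60 = €650.40.
Claim 4 — €13000: 20% coinsurance on €13000 = €2600. OOP would hit €4515.80 > €4500, so the cap limits the patient to €4500 − €1915.80 = €2584.20. Plan pays €13000 − €2584.20 = €10415.80.

€10415.80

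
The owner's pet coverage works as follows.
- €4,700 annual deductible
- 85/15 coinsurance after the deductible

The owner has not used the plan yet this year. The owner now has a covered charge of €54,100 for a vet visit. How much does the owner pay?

Deductible not yet touched, so the first €4,700 of the bill goes to the deductible.
That leaves €54,100 − €4,700 = €49,400 for coinsurance.
Coinsurance: €49,400 × 15% = €7,410.
Owner responsibility: €4,700 + €7,410 = €12,110.

€12,110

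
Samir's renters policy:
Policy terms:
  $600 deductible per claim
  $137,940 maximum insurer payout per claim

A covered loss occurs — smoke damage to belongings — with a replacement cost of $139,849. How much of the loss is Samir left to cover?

$1,909

After the deductible, $139,849 − $600 = $139,249 remains.
Since $139,249 > $137,940, the payout is capped at $137,940.
Tenant's share is the uncovered remainder: $139,849 − $137,940 = $1,909.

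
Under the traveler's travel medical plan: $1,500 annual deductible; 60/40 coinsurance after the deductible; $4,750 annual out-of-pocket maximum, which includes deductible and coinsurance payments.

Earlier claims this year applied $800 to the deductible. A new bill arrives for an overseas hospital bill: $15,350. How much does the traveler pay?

Deductible still to meet: $1,500 − $800 = $700.
The remaining $14,650 (= $15,350 − $700) moves to coinsurance.
Coinsurance: $14,650 × 40% = $5,860.
Traveler responsibility before any cap: $700 + $5,860 = $6,560.
That would bring total out-of-pocket to $7,360, past the $4,750 cap. The traveler is capped at $4,750 − $800 = $3,950 on this claim.

$3,950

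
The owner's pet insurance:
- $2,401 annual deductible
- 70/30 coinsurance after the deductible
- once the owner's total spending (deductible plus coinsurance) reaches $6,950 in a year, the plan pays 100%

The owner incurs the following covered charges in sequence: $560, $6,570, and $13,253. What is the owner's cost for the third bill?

Claim 1 — $560: fully absorbed by the deductible. Owner pays $560; OOP now $560.
Claim 2 — $6,570: deductible takes $1,841, $4,729 remains; 30% of $4,729 = $1,418.70. Owner owes $3,259.70 (running OOP $3,819.70).
Claim 3 — $13,253: 30% coinsurance on $13,253 = $3,975.90. OOP would hit $7,795.60 > $6,950, so the cap limits the owner to $6,950 − $3,819.70 = $3,130.30.

$3,130.30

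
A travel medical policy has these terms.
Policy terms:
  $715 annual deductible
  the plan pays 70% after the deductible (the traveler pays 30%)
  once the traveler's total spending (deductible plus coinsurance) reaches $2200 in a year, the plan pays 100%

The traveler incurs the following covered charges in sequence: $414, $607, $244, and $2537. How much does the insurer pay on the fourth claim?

$1775.90

#1 ($414): entire amount goes to the deductible. Traveler pays $414; OOP now $414. Insurer: $414 − $414 = $0.
#2 ($607): $301 finishes the deductible; $306 goes to coinsurance; traveler's 30% is $91.80. Traveler owes $392.80 (running OOP $806.80). Plan pays $607 − $392.80 = $214.20.
#3 ($244): 30% coinsurance on $244 = $73.20. Traveler owes $73.20 (running OOP $880). Insurer: $244 − $73.20 = $170.80.
#4 ($2537): 30% coinsurance on $2537 = $761.10. Traveler owes $761.10 (running OOP $1641.10). Plan pays $2537 − $761.10 = $1775.90.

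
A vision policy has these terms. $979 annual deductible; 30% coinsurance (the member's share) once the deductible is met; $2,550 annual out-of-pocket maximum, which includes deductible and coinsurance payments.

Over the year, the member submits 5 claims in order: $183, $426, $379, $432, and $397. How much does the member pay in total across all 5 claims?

Claim 1 ($183): fully absorbed by the deductible. Member owes $183 (running OOP $183).
Claim 2 ($426): all of it applies to the deductible. Member owes $426 (running OOP $609).
Claim 3 ($379): $370 to deductible, leaving $9; coinsurance $9 × 30% = $2.70. Cost to member: $372.70. OOP to date $981.70.
Claim 4 ($432): deductible already satisfied, so member's share is 30% × $432 = $129.60. Member owes $129.60 (running OOP $1,111.30).
Claim 5 ($397): deductible already satisfied, so member's share is 30% × $397 = $119.10. Cost to member: $119.10. OOP to date $1,230.40.
Summing the member's payments: $183 + $426 + $372.70 + $129.60 + $119.10 = $1,230.40.

$1,230.40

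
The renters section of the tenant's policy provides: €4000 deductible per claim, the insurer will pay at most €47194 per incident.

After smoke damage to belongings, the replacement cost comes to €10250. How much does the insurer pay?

After the deductible, €10250 − €4000 = €6250 remains.
€6250 is within the €47194 limit, so the insurer pays €6250.

€6250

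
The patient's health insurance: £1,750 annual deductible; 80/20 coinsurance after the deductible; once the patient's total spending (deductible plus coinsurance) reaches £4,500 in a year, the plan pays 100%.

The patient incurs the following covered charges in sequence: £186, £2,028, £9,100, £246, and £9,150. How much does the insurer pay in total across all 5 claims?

Claim 1 (£186): fully absorbed by the deductible. Patient owes £186 (running OOP £186). Insurer: £186 − £186 = £0.
Claim 2 (£2,028): £1,564 finishes the deductible; £464 goes to coinsurance; 20% of £464 = £92.80. Patient pays £1,656.80; OOP now £1,842.80. Insurer: £2,028 − £1,656.80 = £371.20.
Claim 3 (£9,100): 20% coinsurance on £9,100 = £1,820. Cost to patient: £1,820. OOP to date £3,662.80. Insurer: £9,100 − £1,820 = £7,280.
Claim 4 (£246): deductible met; 20% of £246 = £49.20. Patient pays £49.20; OOP now £3,712. Insurer: £246 − £49.20 = £196.80.
Claim 5 (£9,150): deductible met; 20% of £9,150 = £1,830. OOP would hit £5,542 > £4,500, so the cap limits the patient to £4,500 − £3,712 = £788. Plan pays £9,150 − £788 = £8,362.
Insurer total = bills − patient's total = £20,710 − £4,500 = £16,210.

£16,210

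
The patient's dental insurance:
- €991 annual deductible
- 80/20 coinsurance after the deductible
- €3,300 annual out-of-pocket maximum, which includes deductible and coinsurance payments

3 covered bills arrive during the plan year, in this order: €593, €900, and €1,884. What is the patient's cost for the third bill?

Claim 1 — €593: all of it applies to the deductible. Patient pays €593; OOP now €593.
Claim 2 — €900: €398 finishes the deductible; €502 goes to coinsurance; coinsurance €502 × 20% = €100.40. Patient pays €498.40; OOP now €1,091.40.
Claim 3 — €1,884: 20% coinsurance on €1,884 = €376.80. Patient pays €376.80; OOP now €1,468.20.

€376.80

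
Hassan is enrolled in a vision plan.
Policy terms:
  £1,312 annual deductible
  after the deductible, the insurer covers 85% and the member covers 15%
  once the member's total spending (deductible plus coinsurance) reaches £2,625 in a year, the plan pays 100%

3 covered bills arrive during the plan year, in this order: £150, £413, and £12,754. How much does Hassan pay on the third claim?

Claim 1 — £150: all of it applies to the deductible. Member pays £150; OOP now £150.
Claim 2 — £413: entire amount goes to the deductible. Cost to member: £413. OOP to date £563.
Claim 3 — £12,754: deductible takes £749, £12,005 remains; coinsurance £12,005 × 15% = £1,800.75. Claim cost before the cap: £749 + £1,800.75 = £2,549.75. Adding that to £563 gives £3,112.75, past the £2,625 cap; member pays only £2,625 − £563 = £2,062.

£2,062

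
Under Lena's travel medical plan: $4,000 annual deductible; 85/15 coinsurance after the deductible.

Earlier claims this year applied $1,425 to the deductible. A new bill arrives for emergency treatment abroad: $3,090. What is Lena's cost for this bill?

Deductible still to meet: $4,000 − $1,425 = $2,575.
After the $2,575 deductible portion, $3,090 − $2,575 = $515 is subject to coinsurance.
Coinsurance: $515 × 15% = $77.25.
So the traveler owes $2,575 + $77.25 = $2,652.25.

$2,652.25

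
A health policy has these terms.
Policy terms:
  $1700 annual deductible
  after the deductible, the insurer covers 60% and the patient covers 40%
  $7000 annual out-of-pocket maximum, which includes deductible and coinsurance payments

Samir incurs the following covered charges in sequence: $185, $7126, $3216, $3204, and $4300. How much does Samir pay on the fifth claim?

$487.60

Bill 1, $185: all of it applies to the deductible. Patient owes $185 (running OOP $185).
Bill 2, $7126: $1515 finishes the deductible; $5611 goes to coinsurance; patient's 40% is $2244.40. Patient owes $3759.40 (running OOP $3944.40).
Bill 3, $3216: 40% coinsurance on $3216 = $1286.40. Patient pays $1286.40; OOP now $5230.80.
Bill 4, $3204: 40% coinsurance on $3204 = $1281.60. Patient owes $1281.60 (running OOP $6512.40).
Bill 5, $4300: 40% coinsurance on $4300 = $1720. That would push OOP to $8232.40, over the $7000 cap, so patient pays $7000 − $6512.40 = $487.60.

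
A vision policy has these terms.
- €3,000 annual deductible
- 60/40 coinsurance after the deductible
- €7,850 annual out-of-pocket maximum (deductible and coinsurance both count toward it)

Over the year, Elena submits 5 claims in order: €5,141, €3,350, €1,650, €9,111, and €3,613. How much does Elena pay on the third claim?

#1 (€5,141): €3,000 to deductible, leaving €2,141; 40% of €2,141 = €856.40. Member owes €3,856.40 (running OOP €3,856.40).
#2 (€3,350): deductible met; 40% of €3,350 = €1,340. Member owes €1,340 (running OOP €5,196.40).
#3 (€1,650): deductible already satisfied, so member's share is 40% × €1,650 = €660. Cost to member: €660. OOP to date €5,856.40.

€660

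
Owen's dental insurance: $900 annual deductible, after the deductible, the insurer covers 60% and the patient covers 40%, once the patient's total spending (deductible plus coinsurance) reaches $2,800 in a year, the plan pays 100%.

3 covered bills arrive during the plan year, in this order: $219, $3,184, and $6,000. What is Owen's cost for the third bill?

$898.80

Claim 1 — $219: all of it applies to the deductible. Patient pays $219; OOP now $219.
Claim 2 — $3,184: deductible takes $681, $2,503 remains; patient's 40% is $1,001.20. Cost to patient: $1,682.20. OOP to date $1,901.20.
Claim 3 — $6,000: deductible met; 40% of $6,000 = $2,400. OOP would hit $4,301.20 > $2,800, so the cap limits the patient to $2,800 − $1,901.20 = $898.80.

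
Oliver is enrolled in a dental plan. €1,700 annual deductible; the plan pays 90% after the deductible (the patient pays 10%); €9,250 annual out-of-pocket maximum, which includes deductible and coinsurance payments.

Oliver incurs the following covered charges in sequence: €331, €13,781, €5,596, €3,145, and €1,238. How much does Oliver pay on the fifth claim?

#1 (€331): all of it applies to the deductible. Cost to patient: €331. OOP to date €331.
#2 (€13,781): deductible takes €1,369, €12,412 remains; 10% of €12,412 = €1,241.20. Patient pays €2,610.20; OOP now €2,941.20.
#3 (€5,596): 10% coinsurance on €5,596 = €559.60. Patient pays €559.60; OOP now €3,500.80.
#4 (€3,145): deductible already satisfied, so patient's share is 10% × €3,145 = €314.50. Cost to patient: €314.50. OOP to date €3,815.30.
#5 (€1,238): 10% coinsurance on €1,238 = €123.80. Cost to patient: €123.80. OOP to date €3,939.10.

€123.80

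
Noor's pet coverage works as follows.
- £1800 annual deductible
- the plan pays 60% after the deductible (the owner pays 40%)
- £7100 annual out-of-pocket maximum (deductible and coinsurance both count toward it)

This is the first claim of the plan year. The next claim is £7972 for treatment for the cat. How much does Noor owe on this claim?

£4268.80

The full £1800 deductible is still open; £1800 of this bill applies to it.
After the £1800 deductible portion, £7972 − £1800 = £6172 is subject to coinsurance.
Coinsurance: £6172 × 40% = £2468.80.
That puts the owner's cost at £1800 + £2468.80 = £4268.80 before any cap.
Year-to-date out-of-pocket becomes £0 + £4268.80 = £4268.80, still under the £7100 maximum, so no cap applies.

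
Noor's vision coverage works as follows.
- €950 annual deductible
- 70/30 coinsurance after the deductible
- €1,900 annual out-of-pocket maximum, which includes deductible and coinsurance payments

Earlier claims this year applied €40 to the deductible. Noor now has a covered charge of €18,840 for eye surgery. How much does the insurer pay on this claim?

€40 of the €950 deductible is already met, leaving €910.
The remaining €17,930 (= €18,840 − €910) moves to coinsurance.
Member's 30% share of €17,930 is €5,379.
So the member owes €910 + €5,379 = €6,289 before any cap.
That would bring total out-of-pocket to €6,329, past the €1,900 cap. The member is capped at €1,900 − €40 = €1,860 on this claim.
The plan picks up €18,840 − €1,860 = €16,980.

€16,980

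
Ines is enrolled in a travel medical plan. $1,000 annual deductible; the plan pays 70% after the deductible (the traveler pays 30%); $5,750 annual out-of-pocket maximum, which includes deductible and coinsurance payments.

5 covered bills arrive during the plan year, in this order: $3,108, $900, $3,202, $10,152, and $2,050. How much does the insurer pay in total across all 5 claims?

$13,662

Claim 1 ($3,108): $1,000 finishes the deductible; $2,108 goes to coinsurance; traveler's 30% is $632.40. Cost to traveler: $1,632.40. OOP to date $1,632.40. Plan pays $3,108 − $1,632.40 = $1,475.60.
Claim 2 ($900): deductible already satisfied, so traveler's share is 30% × $900 = $270. Traveler pays $270; OOP now $1,902.40. Plan pays $900 − $270 = $630.
Claim 3 ($3,202): deductible met; 30% of $3,202 = $960.60. Traveler owes $960.60 (running OOP $2,863). Insurer: $3,202 − $960.60 = $2,241.40.
Claim 4 ($10,152): deductible already satisfied, so traveler's share is 30% × $10,152 = $3,045.60. Adding that to $2,863 gives $5,908.60, past the $5,750 cap; traveler pays only $5,750 − $2,863 = $2,887. Insurer: $10,152 − $2,887 = $7,265.
Claim 5 ($2,050): 30% coinsurance on $2,050 = $615. That would push OOP to $6,365, over the $5,750 cap, so traveler pays $5,750 − $5,750 = $0. Plan pays $2,050 − $0 = $2,050.
Insurer total: $1,475.60 + $630 + $2,241.40 + $7,265 + $2,050 = $13,662.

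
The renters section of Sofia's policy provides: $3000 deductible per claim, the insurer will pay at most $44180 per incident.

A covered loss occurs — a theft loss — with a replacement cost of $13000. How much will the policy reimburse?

$10000

After the deductible, $13000 − $3000 = $10000 remains.
$10000 ≤ $44180, so the limit doesn't bind; insurer pays $10000.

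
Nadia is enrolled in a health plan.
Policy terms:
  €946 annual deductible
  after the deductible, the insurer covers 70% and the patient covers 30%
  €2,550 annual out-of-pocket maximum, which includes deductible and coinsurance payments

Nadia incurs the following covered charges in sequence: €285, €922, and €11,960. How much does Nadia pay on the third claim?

€1,525.70

#1 (€285): fully absorbed by the deductible. Cost to patient: €285. OOP to date €285.
#2 (€922): deductible takes €661, €261 remains; patient's 30% is €78.30. Cost to patient: €739.30. OOP to date €1,024.30.
#3 (€11,960): deductible met; 30% of €11,960 = €3,588. OOP would hit €4,612.30 > €2,550, so the cap limits the patient to €2,550 − €1,024.30 = €1,525.70.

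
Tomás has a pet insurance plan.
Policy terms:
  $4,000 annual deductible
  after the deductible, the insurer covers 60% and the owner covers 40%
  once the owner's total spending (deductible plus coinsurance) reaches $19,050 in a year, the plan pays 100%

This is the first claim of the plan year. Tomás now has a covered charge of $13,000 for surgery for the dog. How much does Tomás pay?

The full $4,000 deductible is still open; $4,000 of this bill applies to it.
That leaves $13,000 − $4,000 = $9,000 for coinsurance.
Coinsurance: $9,000 × 40% = $3,600.
Owner responsibility before any cap: $4,000 + $3,600 = $7,600.
Year-to-date out-of-pocket becomes $0 + $7,600 = $7,600, still under the $19,050 maximum, so no cap applies.

$7,600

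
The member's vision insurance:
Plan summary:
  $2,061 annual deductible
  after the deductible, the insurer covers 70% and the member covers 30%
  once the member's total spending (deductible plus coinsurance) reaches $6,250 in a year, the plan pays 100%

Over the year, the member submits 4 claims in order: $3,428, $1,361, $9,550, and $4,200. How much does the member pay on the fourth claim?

$505.60

Bill 1, $3,428: $2,061 finishes the deductible; $1,367 goes to coinsurance; coinsurance $1,367 × 30% = $410.10. Member owes $2,471.10 (running OOP $2,471.10).
Bill 2, $1,361: deductible met; 30% of $1,361 = $408.30. Cost to member: $408.30. OOP to date $2,879.40.
Bill 3, $9,550: deductible already satisfied, so member's share is 30% × $9,550 = $2,865. Cost to member: $2,865. OOP to date $5,744.40.
Bill 4, $4,200: 30% coinsurance on $4,200 = $1,260. OOP would hit $7,004.40 > $6,250, so the cap limits the member to $6,250 − $5,744.40 = $505.60.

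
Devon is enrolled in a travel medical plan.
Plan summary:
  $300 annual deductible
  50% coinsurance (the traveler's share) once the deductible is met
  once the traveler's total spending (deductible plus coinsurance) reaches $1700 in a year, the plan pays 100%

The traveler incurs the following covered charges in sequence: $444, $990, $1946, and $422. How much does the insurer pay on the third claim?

$1113

Claim 1 ($444): $300 to deductible, leaving $144; traveler's 50% is $72. Cost to traveler: $372. OOP to date $372. Plan pays $444 − $372 = $72.
Claim 2 ($990): 50% coinsurance on $990 = $495. Cost to traveler: $495. OOP to date $867. Insurer: $990 − $495 = $495.
Claim 3 ($1946): deductible met; 50% of $1946 = $973. Adding that to $867 gives $1840, past the $1700 cap; traveler pays only $1700 − $867 = $833. Insurer: $1946 − $833 = $1113.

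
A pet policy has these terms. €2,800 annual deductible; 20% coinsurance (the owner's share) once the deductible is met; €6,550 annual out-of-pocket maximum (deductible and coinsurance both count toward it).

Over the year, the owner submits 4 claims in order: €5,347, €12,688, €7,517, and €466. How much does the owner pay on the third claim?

Claim 1 — €5,347: €2,800 finishes the deductible; €2,547 goes to coinsurance; coinsurance €2,547 × 20% = €509.40. Cost to owner: €3,309.40. OOP to date €3,309.40.
Claim 2 — €12,688: 20% coinsurance on €12,688 = €2,537.60. Owner owes €2,537.60 (running OOP €5,847).
Claim 3 — €7,517: 20% coinsurance on €7,517 = €1,503.40. OOP would hit €7,350.40 > €6,550, so the cap limits the owner to €6,550 − €5,847 = €703.

€703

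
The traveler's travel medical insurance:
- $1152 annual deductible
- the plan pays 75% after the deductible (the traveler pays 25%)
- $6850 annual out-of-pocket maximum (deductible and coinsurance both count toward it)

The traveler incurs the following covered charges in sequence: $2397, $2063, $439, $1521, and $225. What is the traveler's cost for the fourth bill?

$380.25

Claim 1 ($2397): $1152 to deductible, leaving $1245; 25% of $1245 = $311.25. Traveler pays $1463.25; OOP now $1463.25.
Claim 2 ($2063): 25% coinsurance on $2063 = $515.75. Cost to traveler: $515.75. OOP to date $1979.
Claim 3 ($439): deductible already satisfied, so traveler's share is 25% × $439 = $109.75. Traveler owes $109.75 (running OOP $2088.75).
Claim 4 ($1521): deductible met; 25% of $1521 = $380.25. Cost to traveler: $380.25. OOP to date $2469.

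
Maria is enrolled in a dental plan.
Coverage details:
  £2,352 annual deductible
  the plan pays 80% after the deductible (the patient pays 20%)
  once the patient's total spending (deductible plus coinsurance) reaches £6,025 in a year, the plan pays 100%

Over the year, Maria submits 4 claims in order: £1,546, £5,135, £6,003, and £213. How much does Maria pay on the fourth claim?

£42.60

Claim 1 (£1,546): all of it applies to the deductible. Patient pays £1,546; OOP now £1,546.
Claim 2 (£5,135): deductible takes £806, £4,329 remains; coinsurance £4,329 × 20% = £865.80. Patient owes £1,671.80 (running OOP £3,217.80).
Claim 3 (£6,003): 20% coinsurance on £6,003 = £1,200.60. Patient pays £1,200.60; OOP now £4,418.40.
Claim 4 (£213): deductible already satisfied, so patient's share is 20% × £213 = £42.60. Cost to patient: £42.60. OOP to date £4,461.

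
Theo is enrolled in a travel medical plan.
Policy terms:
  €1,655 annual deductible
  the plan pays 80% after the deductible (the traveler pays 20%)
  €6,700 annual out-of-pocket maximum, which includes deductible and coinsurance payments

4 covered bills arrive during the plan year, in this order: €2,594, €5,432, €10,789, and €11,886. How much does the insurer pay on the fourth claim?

€10,273

Claim 1 — €2,594: deductible takes €1,655, €939 remains; 20% of €939 = €187.80. Traveler owes €1,842.80 (running OOP €1,842.80). Plan pays €2,594 − €1,842.80 = €751.20.
Claim 2 — €5,432: deductible already satisfied, so traveler's share is 20% × €5,432 = €1,086.40. Traveler pays €1,086.40; OOP now €2,929.20. Plan pays €5,432 − €1,086.40 = €4,345.60.
Claim 3 — €10,789: 20% coinsurance on €10,789 = €2,157.80. Traveler owes €2,157.80 (running OOP €5,087). Insurer: €10,789 − €2,157.80 = €8,631.20.
Claim 4 — €11,886: deductible met; 20% of €11,886 = €2,377.20. Adding that to €5,087 gives €7,464.20, past the €6,700 cap; traveler pays only €6,700 − €5,087 = €1,613. Plan pays €11,886 − €1,613 = €10,273.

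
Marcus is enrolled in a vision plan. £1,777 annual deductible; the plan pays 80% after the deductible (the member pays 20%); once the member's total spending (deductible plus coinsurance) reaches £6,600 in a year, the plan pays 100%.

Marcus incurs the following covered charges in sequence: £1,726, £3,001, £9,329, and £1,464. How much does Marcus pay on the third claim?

Claim 1 — £1,726: all of it applies to the deductible. Cost to member: £1,726. OOP to date £1,726.
Claim 2 — £3,001: £51 finishes the deductible; £2,950 goes to coinsurance; coinsurance £2,950 × 20% = £590. Member pays £641; OOP now £2,367.
Claim 3 — £9,329: deductible already satisfied, so member's share is 20% × £9,329 = £1,865.80. Member owes £1,865.80 (running OOP £4,232.80).

£1,865.80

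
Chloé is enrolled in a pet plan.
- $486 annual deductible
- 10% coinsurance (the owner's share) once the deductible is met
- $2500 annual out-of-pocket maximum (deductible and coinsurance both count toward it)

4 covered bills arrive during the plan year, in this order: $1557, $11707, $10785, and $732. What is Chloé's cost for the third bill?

$736.20

Claim 1 ($1557): deductible takes $486, $1071 remains; 10% of $1071 = $107.10. Cost to owner: $593.10. OOP to date $593.10.
Claim 2 ($11707): 10% coinsurance on $11707 = $1170.70. Owner owes $1170.70 (running OOP $1763.80).
Claim 3 ($10785): deductible met; 10% of $10785 = $1078.50. Adding that to $1763.80 gives $2842.30, past the $2500 cap; owner pays only $2500 − $1763.80 = $736.20.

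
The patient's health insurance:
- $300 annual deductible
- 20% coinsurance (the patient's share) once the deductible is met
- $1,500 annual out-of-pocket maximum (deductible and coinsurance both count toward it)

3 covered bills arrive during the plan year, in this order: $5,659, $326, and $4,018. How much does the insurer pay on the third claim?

$3,955

Bill 1, $5,659: $300 finishes the deductible; $5,359 goes to coinsurance; 20% of $5,359 = $1,071.80. Patient owes $1,371.80 (running OOP $1,371.80). Plan pays $5,659 − $1,371.80 = $4,287.20.
Bill 2, $326: deductible already satisfied, so patient's share is 20% × $326 = $65.20. Cost to patient: $65.20. OOP to date $1,437. Plan pays $326 − $65.20 = $260.80.
Bill 3, $4,018: 20% coinsurance on $4,018 = $803.60. OOP would hit $2,240.60 > $1,500, so the cap limits the patient to $1,500 − $1,437 = $63. Insurer: $4,018 − $63 = $3,955.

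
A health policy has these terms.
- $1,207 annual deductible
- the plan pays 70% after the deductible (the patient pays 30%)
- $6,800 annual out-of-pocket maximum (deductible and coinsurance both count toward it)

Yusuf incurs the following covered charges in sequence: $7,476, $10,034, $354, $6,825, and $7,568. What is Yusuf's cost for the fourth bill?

$595.90

#1 ($7,476): deductible takes $1,207, $6,269 remains; patient's 30% is $1,880.70. Patient owes $3,087.70 (running OOP $3,087.70).
#2 ($10,034): 30% coinsurance on $10,034 = $3,010.20. Patient owes $3,010.20 (running OOP $6,097.90).
#3 ($354): deductible met; 30% of $354 = $106.20. Cost to patient: $106.20. OOP to date $6,204.10.
#4 ($6,825): 30% coinsurance on $6,825 = $2,047.50. That would push OOP to $8,251.60, over the $6,800 cap, so patient pays $6,800 − $6,204.10 = $595.90.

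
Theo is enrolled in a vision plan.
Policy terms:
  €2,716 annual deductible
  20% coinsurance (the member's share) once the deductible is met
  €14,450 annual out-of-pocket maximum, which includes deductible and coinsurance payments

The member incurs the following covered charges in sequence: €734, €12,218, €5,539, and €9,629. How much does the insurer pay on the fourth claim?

€7,703.20

Bill 1, €734: fully absorbed by the deductible. Member pays €734; OOP now €734. Plan pays €734 − €734 = €0.
Bill 2, €12,218: €1,982 to deductible, leaving €10,236; member's 20% is €2,047.20. Cost to member: €4,029.20. OOP to date €4,763.20. Plan pays €12,218 − €4,029.20 = €8,188.80.
Bill 3, €5,539: deductible already satisfied, so member's share is 20% × €5,539 = €1,107.80. Cost to member: €1,107.80. OOP to date €5,871. Insurer: €5,539 − €1,107.80 = €4,431.20.
Bill 4, €9,629: 20% coinsurance on €9,629 = €1,925.80. Cost to member: €1,925.80. OOP to date €7,796.80. Insurer: €9,629 − €1,925.80 = €7,703.20.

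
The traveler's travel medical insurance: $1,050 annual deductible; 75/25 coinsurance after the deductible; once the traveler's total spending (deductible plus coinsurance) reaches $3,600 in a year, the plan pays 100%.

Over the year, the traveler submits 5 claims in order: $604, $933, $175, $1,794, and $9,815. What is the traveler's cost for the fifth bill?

$1,936

Claim 1 — $604: entire amount goes to the deductible. Traveler pays $604; OOP now $604.
Claim 2 — $933: $446 to deductible, leaving $487; coinsurance $487 × 25% = $121.75. Cost to traveler: $567.75. OOP to date $1,171.75.
Claim 3 — $175: 25% coinsurance on $175 = $43.75. Cost to traveler: $43.75. OOP to date $1,215.50.
Claim 4 — $1,794: deductible met; 25% of $1,794 = $448.50. Traveler pays $448.50; OOP now $1,664.
Claim 5 — $9,815: deductible met; 25% of $9,815 = $2,453.75. That would push OOP to $4,117.75, over the $3,600 cap, so traveler pays $3,600 − $1,664 = $1,936.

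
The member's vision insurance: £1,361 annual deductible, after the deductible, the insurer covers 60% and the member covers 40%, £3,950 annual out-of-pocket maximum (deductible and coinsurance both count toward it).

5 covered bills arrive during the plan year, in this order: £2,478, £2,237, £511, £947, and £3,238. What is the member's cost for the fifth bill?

£664.20

Claim 1 — £2,478: £1,361 finishes the deductible; £1,117 goes to coinsurance; 40% of £1,117 = £446.80. Member owes £1,807.80 (running OOP £1,807.80).
Claim 2 — £2,237: deductible already satisfied, so member's share is 40% × £2,237 = £894.80. Cost to member: £894.80. OOP to date £2,702.60.
Claim 3 — £511: deductible met; 40% of £511 = £204.40. Member owes £204.40 (running OOP £2,907).
Claim 4 — £947: 40% coinsurance on £947 = £378.80. Cost to member: £378.80. OOP to date £3,285.80.
Claim 5 — £3,238: deductible already satisfied, so member's share is 40% × £3,238 = £1,295.20. Adding that to £3,285.80 gives £4,581, past the £3,950 cap; member pays only £3,950 − £3,285.80 = £664.20.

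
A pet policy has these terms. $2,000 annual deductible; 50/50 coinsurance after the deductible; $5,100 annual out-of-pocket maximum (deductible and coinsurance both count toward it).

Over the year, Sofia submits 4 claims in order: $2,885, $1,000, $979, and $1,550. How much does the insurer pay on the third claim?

$489.50

Bill 1, $2,885: deductible takes $2,000, $885 remains; coinsurance $885 × 50% = $442.50. Owner pays $2,442.50; OOP now $2,442.50. Insurer: $2,885 − $2,442.50 = $442.50.
Bill 2, $1,000: deductible met; 50% of $1,000 = $500. Owner owes $500 (running OOP $2,942.50). Plan pays $1,000 − $500 = $500.
Bill 3, $979: 50% coinsurance on $979 = $489.50. Owner pays $489.50; OOP now $3,432. Plan pays $979 − $489.50 = $489.50.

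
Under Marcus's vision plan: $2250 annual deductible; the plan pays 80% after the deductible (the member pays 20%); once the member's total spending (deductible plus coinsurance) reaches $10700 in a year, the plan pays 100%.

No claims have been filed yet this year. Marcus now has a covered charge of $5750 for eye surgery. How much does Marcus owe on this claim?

Deductible not yet touched, so the first $2250 of the bill goes to the deductible.
After the $2250 deductible portion, $5750 − $2250 = $3500 is subject to coinsurance.
Coinsurance: $3500 × 20% = $700.
That puts the member's cost at $2250 + $700 = $2950 before any cap.
Total out-of-pocket so far would be $0 + $2950 = $2950, below the $10700 cap — no reduction.

$2950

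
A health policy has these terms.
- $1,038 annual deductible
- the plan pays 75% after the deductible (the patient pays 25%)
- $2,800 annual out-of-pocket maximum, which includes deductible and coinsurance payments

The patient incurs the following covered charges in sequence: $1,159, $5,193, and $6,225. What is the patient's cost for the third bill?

$433.50

Bill 1, $1,159: deductible takes $1,038, $121 remains; patient's 25% is $30.25. Patient pays $1,068.25; OOP now $1,068.25.
Bill 2, $5,193: deductible already satisfied, so patient's share is 25% × $5,193 = $1,298.25. Cost to patient: $1,298.25. OOP to date $2,366.50.
Bill 3, $6,225: deductible already satisfied, so patient's share is 25% × $6,225 = $1,556.25. That would push OOP to $3,922.75, over the $2,800 cap, so patient pays $2,800 − $2,366.50 = $433.50.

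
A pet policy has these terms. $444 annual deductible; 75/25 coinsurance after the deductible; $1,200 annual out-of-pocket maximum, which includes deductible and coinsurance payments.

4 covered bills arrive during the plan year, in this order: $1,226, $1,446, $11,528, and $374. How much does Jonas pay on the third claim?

$199

Bill 1, $1,226: $444 to deductible, leaving $782; coinsurance $782 × 25% = $195.50. Owner owes $639.50 (running OOP $639.50).
Bill 2, $1,446: 25% coinsurance on $1,446 = $361.50. Cost to owner: $361.50. OOP to date $1,001.
Bill 3, $11,528: deductible already satisfied, so owner's share is 25% × $11,528 = $2,882. That would push OOP to $3,883, over the $1,200 cap, so owner pays $1,200 − $1,001 = $199.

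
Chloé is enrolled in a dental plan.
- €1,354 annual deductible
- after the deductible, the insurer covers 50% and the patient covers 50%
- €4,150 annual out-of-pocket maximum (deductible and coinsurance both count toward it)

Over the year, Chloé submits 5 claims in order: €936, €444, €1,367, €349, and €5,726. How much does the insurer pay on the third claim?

#1 (€936): entire amount goes to the deductible. Patient pays €936; OOP now €936. Plan pays €936 − €936 = €0.
#2 (€444): €418 finishes the deductible; €26 goes to coinsurance; coinsurance €26 × 50% = €13. Patient pays €431; OOP now €1,367. Insurer: €444 − €431 = €13.
#3 (€1,367): deductible met; 50% of €1,367 = €683.50. Cost to patient: €683.50. OOP to date €2,050.50. Insurer: €1,367 − €683.50 = €683.50.

€683.50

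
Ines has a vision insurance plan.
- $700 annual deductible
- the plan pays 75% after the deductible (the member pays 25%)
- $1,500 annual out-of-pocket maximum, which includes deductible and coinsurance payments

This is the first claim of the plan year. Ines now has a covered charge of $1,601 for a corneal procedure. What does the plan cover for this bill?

Deductible not yet touched, so the first $700 of the bill goes to the deductible.
The remaining $901 (= $1,601 − $700) moves to coinsurance.
Coinsurance: $901 × 25% = $225.25.
So the member owes $700 + $225.25 = $925.25 before any cap.
Year-to-date out-of-pocket becomes $0 + $925.25 = $925.25, still under the $1,500 maximum, so no cap applies.
Insurer pays the balance: $1,601 − $925.25 = $675.75.

$675.75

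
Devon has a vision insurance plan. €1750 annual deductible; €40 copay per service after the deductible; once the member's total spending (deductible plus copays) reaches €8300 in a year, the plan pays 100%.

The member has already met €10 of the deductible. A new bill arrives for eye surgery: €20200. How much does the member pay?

€1780

Deductible still to meet: €1750 − €10 = €1740.
The remaining €18460 (= €20200 − €1740) moves to the copay.
Copay on this service: €40.
Member responsibility before any cap: €1740 + €40 = €1780.
Cumulative spending €10 + €1780 = €1790 stays under the €8300 maximum.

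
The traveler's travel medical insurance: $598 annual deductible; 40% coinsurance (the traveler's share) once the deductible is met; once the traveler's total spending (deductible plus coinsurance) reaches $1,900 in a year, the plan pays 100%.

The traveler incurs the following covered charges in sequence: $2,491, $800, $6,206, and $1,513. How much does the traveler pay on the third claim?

$224.80

Claim 1 — $2,491: $598 to deductible, leaving $1,893; 40% of $1,893 = $757.20. Cost to traveler: $1,355.20. OOP to date $1,355.20.
Claim 2 — $800: 40% coinsurance on $800 = $320. Traveler owes $320 (running OOP $1,675.20).
Claim 3 — $6,206: deductible already satisfied, so traveler's share is 40% × $6,206 = $2,482.40. That would push OOP to $4,157.60, over the $1,900 cap, so traveler pays $1,900 − $1,675.20 = $224.80.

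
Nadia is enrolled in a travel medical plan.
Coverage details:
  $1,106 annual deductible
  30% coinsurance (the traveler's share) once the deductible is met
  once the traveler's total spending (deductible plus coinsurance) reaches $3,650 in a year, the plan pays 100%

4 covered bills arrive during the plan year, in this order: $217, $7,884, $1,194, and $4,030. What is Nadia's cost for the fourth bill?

$87.30

Claim 1 ($217): entire amount goes to the deductible. Cost to traveler: $217. OOP to date $217.
Claim 2 ($7,884): deductible takes $889, $6,995 remains; traveler's 30% is $2,098.50. Traveler pays $2,987.50; OOP now $3,204.50.
Claim 3 ($1,194): 30% coinsurance on $1,194 = $358.20. Cost to traveler: $358.20. OOP to date $3,562.70.
Claim 4 ($4,030): deductible met; 30% of $4,030 = $1,209. Adding that to $3,562.70 gives $4,771.70, past the $3,650 cap; traveler pays only $3,650 − $3,562.70 = $87.30.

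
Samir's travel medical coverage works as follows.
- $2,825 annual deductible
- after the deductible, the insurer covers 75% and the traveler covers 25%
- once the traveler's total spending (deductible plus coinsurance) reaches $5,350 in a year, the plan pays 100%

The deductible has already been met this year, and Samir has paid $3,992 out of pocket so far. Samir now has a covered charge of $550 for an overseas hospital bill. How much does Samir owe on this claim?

The deductible is already satisfied, so the full bill goes to coinsurance.
Traveler's 25% share of $550 is $137.50.
Total out-of-pocket so far would be $3,992 + $137.50 = $4,129.50, below the $5,350 cap — no reduction.

$137.50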